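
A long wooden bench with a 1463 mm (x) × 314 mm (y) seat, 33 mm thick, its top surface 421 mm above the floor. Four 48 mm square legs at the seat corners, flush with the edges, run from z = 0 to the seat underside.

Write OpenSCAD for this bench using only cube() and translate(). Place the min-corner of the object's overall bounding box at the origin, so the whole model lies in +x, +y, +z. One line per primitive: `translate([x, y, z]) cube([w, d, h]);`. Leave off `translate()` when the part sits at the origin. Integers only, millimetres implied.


translate([0, 0, 388]) cube([1463, 314, 33]);
cube([48, 48, 388]);
translate([0, 266, 0]) cube([48, 48, 388]);
translate([1415, 0, 0]) cube([48, 48, 388]);
translate([1415, 266, 0]) cube([48, 48, 388]);


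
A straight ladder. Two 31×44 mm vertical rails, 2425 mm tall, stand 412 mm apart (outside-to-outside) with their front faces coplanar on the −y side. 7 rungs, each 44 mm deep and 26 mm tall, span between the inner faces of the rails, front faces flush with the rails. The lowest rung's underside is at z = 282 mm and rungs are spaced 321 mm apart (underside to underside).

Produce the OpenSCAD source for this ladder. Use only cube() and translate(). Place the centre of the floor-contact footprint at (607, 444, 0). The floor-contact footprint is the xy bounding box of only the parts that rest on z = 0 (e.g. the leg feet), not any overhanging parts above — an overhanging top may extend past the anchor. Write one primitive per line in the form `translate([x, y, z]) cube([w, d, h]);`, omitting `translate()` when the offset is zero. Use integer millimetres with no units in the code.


// rung span = 412 - 2*31 = 350
// rung[k] z = 282 + k*321
translate([401, 422, 0]) cube([31, 44, 2425]);
translate([782, 422, 0]) cube([31, 44, 2425]);
translate([432, 422, 282]) cube([350, 44, 26]);
translate([432, 422, 603]) cube([350, 44, 26]);
translate([432, 422, 924]) cube([350, 44, 26]);
translate([432, 422, 1245]) cube([350, 44, 26]);
translate([432, 422, 1566]) cube([350, 44, 26]);
translate([432, 422, 1887]) cube([350, 44, 26]);
translate([432, 422, 2208]) cube([350, 44, 26]);


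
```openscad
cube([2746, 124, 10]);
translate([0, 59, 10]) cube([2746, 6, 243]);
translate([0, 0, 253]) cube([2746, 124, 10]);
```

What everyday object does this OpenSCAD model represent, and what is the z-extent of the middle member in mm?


An I-beam. The web height is 243 mm.

Two wide flanges with a thin centred web — an I-beam. Overall 263 mm minus two 10 mm flanges gives a web of 263 − 2·10 = 243 mm.


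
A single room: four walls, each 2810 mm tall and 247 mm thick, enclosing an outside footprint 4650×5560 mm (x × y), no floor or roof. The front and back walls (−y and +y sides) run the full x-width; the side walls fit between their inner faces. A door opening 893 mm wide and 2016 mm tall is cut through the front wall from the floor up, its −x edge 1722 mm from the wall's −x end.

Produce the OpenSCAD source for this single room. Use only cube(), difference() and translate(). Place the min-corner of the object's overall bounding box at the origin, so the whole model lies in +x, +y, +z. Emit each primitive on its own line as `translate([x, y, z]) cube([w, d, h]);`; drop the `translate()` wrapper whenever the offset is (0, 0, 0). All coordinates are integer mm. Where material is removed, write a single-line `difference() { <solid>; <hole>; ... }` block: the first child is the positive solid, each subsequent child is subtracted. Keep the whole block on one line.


difference() { cube([4650, 247, 2810]); translate([1722, 0, 0]) cube([893, 247, 2016]); }
translate([0, 5313, 0]) cube([4650, 247, 2810]);
translate([0, 247, 0]) cube([247, 5066, 2810]);
translate([4403, 247, 0]) cube([247, 5066, 2810]);


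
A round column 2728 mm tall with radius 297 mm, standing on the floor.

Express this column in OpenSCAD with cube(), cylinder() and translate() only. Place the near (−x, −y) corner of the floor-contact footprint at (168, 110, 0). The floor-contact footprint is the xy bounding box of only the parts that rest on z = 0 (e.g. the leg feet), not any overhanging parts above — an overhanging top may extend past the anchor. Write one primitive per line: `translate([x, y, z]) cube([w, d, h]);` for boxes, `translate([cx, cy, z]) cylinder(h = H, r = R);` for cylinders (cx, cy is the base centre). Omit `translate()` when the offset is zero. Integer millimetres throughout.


translate([465, 407, 0]) cylinder(h = 2728, r = 297);


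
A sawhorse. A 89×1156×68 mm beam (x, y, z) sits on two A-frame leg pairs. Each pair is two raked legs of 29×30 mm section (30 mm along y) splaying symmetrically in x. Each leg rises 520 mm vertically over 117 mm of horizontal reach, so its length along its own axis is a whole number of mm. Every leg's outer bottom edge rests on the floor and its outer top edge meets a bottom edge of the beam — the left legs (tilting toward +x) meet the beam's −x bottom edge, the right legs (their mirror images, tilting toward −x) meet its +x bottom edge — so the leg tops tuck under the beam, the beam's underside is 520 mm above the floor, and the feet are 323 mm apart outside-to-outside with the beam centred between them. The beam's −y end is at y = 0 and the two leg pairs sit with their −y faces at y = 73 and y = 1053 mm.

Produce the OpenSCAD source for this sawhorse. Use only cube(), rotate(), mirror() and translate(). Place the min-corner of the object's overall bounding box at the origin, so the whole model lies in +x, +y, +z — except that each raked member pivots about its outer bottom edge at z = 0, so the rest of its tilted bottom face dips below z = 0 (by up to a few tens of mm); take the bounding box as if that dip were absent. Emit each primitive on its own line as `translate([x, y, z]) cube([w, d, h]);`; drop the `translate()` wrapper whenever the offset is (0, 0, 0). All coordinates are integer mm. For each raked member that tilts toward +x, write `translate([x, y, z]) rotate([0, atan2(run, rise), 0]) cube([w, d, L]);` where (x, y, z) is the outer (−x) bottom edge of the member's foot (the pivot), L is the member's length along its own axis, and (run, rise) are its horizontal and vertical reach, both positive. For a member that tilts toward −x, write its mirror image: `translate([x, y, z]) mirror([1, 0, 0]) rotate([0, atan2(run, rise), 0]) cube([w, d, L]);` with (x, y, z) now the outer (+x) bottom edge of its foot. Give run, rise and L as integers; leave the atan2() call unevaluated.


translate([117, 0, 520]) cube([89, 1156, 68]);
translate([0, 73, 0]) rotate([0, atan2(117, 520), 0]) cube([29, 30, 533]);
translate([323, 73, 0]) mirror([1, 0, 0]) rotate([0, atan2(117, 520), 0]) cube([29, 30, 533]);
translate([0, 1053, 0]) rotate([0, atan2(117, 520), 0]) cube([29, 30, 533]);
translate([323, 1053, 0]) mirror([1, 0, 0]) rotate([0, atan2(117, 520), 0]) cube([29, 30, 533]);


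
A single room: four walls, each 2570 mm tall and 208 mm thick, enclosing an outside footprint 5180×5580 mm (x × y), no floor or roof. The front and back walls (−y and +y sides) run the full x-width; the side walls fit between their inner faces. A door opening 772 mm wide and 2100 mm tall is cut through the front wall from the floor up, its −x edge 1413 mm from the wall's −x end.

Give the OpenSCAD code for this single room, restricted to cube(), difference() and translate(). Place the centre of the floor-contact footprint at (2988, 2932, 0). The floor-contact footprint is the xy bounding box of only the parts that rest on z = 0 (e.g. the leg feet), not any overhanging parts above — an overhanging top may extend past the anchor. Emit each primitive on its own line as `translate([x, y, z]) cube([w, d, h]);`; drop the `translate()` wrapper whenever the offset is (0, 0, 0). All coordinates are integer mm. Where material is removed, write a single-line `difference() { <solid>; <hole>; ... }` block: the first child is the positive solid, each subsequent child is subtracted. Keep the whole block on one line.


difference() { translate([398, 142, 0]) cube([5180, 208, 2570]); translate([1811, 142, 0]) cube([772, 208, 2100]); }
translate([398, 5514, 0]) cube([5180, 208, 2570]);
translate([398, 350, 0]) cube([208, 5164, 2570]);
translate([5370, 350, 0]) cube([208, 5164, 2570]);


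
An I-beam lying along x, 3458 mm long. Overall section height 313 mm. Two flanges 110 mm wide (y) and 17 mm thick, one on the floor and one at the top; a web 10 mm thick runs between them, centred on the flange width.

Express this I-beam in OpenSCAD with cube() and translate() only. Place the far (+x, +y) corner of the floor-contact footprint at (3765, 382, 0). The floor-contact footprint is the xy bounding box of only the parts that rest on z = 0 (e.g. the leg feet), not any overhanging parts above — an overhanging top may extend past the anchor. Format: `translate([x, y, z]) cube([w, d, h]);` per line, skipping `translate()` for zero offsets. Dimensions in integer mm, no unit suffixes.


translate([307, 272, 0]) cube([3458, 110, 17]);
translate([307, 322, 17]) cube([3458, 10, 279]);
translate([307, 272, 296]) cube([3458, 110, 17]);


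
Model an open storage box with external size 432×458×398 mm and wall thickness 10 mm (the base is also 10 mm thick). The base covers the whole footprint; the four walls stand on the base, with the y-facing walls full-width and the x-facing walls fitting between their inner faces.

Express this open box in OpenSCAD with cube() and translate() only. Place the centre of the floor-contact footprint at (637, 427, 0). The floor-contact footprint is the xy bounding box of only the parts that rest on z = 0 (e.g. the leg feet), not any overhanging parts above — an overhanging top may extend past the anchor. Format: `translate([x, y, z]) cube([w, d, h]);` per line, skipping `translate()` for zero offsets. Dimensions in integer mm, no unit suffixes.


translate([421, 198, 0]) cube([432, 458, 10]);
translate([421, 198, 10]) cube([432, 10, 388]);
translate([421, 646, 10]) cube([432, 10, 388]);
translate([421, 208, 10]) cube([10, 438, 388]);
translate([843, 208, 10]) cube([10, 438, 388]);


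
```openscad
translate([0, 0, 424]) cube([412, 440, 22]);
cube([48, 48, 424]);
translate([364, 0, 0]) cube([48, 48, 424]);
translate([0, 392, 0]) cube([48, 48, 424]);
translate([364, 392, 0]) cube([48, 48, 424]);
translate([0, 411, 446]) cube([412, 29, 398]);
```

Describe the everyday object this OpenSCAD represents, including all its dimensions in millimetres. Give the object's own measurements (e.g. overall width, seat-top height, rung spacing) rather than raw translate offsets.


A chair. The seat is a 412×440×22 mm slab with its top at z = 446 mm, on four 48×48 mm corner legs (flush with the seat edges, standing on z = 0). A flat backrest 29 mm thick, 398 mm tall, spans the full seat width and rises from the seat top along its +y edge, rear face flush with the rear of the seat.


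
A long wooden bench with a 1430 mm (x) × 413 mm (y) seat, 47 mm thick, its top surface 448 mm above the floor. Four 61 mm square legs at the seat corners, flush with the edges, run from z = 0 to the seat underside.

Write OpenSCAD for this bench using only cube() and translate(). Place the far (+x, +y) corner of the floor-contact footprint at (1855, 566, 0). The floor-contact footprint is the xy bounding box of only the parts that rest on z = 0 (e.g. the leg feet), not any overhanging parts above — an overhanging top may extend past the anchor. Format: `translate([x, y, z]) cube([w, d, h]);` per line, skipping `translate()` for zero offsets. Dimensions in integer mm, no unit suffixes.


translate([425, 153, 401]) cube([1430, 413, 47]);
translate([425, 153, 0]) cube([61, 61, 401]);
translate([425, 505, 0]) cube([61, 61, 401]);
translate([1794, 153, 0]) cube([61, 61, 401]);
translate([1794, 505, 0]) cube([61, 61, 401]);


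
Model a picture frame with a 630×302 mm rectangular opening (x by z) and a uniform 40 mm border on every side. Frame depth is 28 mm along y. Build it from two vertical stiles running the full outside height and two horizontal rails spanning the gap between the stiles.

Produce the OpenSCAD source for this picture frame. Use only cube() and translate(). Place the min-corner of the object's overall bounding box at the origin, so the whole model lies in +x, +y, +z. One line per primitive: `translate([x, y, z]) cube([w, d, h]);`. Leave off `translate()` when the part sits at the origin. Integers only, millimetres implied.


cube([40, 28, 382]);
translate([670, 0, 0]) cube([40, 28, 382]);
translate([40, 0, 0]) cube([630, 28, 40]);
translate([40, 0, 342]) cube([630, 28, 40]);


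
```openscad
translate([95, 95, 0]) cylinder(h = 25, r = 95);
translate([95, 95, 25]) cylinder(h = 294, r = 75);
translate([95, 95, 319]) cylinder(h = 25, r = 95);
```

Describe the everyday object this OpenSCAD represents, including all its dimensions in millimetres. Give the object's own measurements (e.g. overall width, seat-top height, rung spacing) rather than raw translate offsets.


A spool: two coaxial disc flanges of radius 95 mm and thickness 25 mm, joined by a core cylinder of radius 75 mm and height 294 mm. The lower flange rests on z = 0 and the three cylinders share a vertical axis.


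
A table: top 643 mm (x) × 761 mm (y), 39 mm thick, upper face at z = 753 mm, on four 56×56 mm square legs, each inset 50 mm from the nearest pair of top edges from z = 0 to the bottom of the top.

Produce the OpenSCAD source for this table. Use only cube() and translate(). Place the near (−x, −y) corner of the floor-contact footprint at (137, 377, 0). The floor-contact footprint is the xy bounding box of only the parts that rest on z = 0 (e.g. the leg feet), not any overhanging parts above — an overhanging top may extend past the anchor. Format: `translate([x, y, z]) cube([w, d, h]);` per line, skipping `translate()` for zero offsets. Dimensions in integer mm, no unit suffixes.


translate([87, 327, 714]) cube([643, 761, 39]);
translate([137, 377, 0]) cube([56, 56, 714]);
translate([624, 377, 0]) cube([56, 56, 714]);
translate([137, 982, 0]) cube([56, 56, 714]);
translate([624, 982, 0]) cube([56, 56, 714]);


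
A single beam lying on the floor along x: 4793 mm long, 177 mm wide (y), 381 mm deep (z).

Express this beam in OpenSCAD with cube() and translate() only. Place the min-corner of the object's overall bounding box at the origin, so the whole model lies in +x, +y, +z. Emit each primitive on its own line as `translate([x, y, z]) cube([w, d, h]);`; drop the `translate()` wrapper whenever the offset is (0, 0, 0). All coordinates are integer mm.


cube([4793, 177, 381]);


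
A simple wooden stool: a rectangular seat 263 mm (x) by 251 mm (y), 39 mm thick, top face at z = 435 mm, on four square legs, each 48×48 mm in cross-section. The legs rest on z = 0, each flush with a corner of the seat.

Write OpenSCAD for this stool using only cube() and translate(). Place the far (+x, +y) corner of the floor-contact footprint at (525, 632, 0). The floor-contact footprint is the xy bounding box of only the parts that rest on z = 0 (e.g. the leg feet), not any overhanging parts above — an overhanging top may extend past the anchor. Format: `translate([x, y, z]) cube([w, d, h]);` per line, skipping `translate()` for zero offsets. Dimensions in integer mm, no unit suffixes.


translate([262, 381, 396]) cube([263, 251, 39]);
translate([262, 381, 0]) cube([48, 48, 396]);
translate([477, 381, 0]) cube([48, 48, 396]);
translate([262, 584, 0]) cube([48, 48, 396]);
translate([477, 584, 0]) cube([48, 48, 396]);


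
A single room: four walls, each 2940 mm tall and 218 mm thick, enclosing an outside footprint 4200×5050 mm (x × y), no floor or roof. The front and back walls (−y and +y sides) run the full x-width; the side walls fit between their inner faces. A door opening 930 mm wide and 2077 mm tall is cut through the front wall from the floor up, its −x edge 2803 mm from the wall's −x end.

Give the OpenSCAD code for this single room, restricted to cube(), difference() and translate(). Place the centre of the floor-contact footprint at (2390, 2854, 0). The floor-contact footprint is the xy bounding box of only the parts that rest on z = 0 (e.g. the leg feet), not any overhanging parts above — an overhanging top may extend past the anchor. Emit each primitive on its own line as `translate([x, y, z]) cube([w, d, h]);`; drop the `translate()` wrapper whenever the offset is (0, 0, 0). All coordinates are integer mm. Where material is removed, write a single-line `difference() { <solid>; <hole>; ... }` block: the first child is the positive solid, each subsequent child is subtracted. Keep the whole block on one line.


difference() { translate([290, 329, 0]) cube([4200, 218, 2940]); translate([3093, 329, 0]) cube([930, 218, 2077]); }
translate([290, 5161, 0]) cube([4200, 218, 2940]);
translate([290, 547, 0]) cube([218, 4614, 2940]);
translate([4272, 547, 0]) cube([218, 4614, 2940]);


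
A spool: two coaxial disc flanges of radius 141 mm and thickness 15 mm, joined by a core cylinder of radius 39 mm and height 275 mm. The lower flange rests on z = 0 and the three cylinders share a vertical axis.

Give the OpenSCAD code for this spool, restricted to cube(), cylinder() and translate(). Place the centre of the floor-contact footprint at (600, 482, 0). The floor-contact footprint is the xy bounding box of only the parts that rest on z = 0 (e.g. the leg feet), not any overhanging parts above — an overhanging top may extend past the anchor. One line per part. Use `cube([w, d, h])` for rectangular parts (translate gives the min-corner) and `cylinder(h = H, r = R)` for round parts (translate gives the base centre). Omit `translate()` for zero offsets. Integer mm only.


translate([600, 482, 0]) cylinder(h = 15, r = 141);
translate([600, 482, 15]) cylinder(h = 275, r = 39);
translate([600, 482, 290]) cylinder(h = 15, r = 141);


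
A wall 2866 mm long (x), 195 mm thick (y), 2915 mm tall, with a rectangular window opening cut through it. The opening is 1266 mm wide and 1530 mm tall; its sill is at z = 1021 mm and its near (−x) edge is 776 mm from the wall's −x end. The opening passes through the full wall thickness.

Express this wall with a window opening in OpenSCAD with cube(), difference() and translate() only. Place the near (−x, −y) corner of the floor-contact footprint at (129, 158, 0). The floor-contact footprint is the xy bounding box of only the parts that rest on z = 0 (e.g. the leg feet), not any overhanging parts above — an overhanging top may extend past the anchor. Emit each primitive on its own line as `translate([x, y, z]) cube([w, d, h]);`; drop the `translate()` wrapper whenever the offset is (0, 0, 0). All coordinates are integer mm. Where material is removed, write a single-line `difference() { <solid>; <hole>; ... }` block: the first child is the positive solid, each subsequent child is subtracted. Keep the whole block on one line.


difference() { translate([129, 158, 0]) cube([2866, 195, 2915]); translate([905, 158, 1021]) cube([1266, 195, 1530]); }


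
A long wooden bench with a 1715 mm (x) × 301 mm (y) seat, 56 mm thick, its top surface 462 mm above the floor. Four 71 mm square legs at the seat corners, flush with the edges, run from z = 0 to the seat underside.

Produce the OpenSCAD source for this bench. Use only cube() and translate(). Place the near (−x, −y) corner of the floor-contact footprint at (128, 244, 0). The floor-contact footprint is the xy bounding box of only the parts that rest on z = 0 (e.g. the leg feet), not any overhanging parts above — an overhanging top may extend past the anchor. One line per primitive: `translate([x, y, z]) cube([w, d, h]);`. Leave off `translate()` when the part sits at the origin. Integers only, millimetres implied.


translate([128, 244, 406]) cube([1715, 301, 56]);
translate([128, 244, 0]) cube([71, 71, 406]);
translate([128, 474, 0]) cube([71, 71, 406]);
translate([1772, 244, 0]) cube([71, 71, 406]);
translate([1772, 474, 0]) cube([71, 71, 406]);


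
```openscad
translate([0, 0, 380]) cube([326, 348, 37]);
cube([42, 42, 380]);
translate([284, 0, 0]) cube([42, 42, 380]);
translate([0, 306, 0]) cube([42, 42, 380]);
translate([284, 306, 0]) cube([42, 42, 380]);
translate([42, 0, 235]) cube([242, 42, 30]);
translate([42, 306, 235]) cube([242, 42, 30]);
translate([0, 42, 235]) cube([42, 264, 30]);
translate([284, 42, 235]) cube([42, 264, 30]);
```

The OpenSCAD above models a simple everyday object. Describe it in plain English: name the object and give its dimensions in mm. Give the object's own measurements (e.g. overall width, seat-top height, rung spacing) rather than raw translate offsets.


A four-legged stool. The seat is a 326×348×37 mm slab whose top surface is at z = 417 mm; four square legs, each 42×42 mm in cross-section, run from the floor (z = 0) to the underside of the seat, each flush with a corner of the seat. Four stretchers, 42 mm wide and 30 mm tall, connect adjacent legs with their undersides at z = 235 mm, each running between the inner faces of the legs it joins and aligned with the legs' outer faces on the other axis.


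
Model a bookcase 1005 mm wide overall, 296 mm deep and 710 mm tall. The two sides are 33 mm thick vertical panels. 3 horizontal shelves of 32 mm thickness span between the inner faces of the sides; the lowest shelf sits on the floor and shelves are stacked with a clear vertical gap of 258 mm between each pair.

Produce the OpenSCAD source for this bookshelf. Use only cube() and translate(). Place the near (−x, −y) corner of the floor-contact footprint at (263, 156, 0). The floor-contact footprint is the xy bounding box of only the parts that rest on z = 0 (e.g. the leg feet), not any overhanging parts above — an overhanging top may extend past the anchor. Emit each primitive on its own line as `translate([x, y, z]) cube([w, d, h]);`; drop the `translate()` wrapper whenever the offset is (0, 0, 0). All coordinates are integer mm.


translate([263, 156, 0]) cube([33, 296, 710]);
translate([1235, 156, 0]) cube([33, 296, 710]);
translate([296, 156, 0]) cube([939, 296, 32]);
translate([296, 156, 290]) cube([939, 296, 32]);
translate([296, 156, 580]) cube([939, 296, 32]);


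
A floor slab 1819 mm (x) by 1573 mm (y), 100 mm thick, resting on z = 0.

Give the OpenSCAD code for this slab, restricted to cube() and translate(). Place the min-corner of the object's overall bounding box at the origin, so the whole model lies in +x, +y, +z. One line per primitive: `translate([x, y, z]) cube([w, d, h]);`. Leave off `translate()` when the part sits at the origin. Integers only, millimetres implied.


cube([1819, 1573, 100]);


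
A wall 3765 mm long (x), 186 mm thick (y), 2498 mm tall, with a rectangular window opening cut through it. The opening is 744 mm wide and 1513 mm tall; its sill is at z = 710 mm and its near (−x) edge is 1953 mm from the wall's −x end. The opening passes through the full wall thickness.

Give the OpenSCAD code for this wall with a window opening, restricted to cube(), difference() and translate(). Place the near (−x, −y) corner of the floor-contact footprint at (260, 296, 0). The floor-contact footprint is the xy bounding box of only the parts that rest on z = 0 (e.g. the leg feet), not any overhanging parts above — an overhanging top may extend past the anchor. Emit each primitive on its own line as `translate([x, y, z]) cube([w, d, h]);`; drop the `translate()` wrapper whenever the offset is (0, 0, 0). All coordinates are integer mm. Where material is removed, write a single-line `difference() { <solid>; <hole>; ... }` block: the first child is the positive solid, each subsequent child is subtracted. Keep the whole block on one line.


difference() { translate([260, 296, 0]) cube([3765, 186, 2498]); translate([2213, 296, 710]) cube([744, 186, 1513]); }


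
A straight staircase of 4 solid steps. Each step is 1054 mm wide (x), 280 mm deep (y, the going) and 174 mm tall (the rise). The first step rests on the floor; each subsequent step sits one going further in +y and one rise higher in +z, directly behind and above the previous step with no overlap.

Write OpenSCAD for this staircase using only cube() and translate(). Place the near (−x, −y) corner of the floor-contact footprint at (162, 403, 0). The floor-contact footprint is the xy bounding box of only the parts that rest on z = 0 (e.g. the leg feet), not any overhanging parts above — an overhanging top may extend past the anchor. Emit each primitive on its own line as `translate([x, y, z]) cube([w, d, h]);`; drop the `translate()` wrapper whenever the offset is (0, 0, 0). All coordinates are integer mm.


translate([162, 403, 0]) cube([1054, 280, 174]);
translate([162, 683, 174]) cube([1054, 280, 174]);
translate([162, 963, 348]) cube([1054, 280, 174]);
translate([162, 1243, 522]) cube([1054, 280, 174]);


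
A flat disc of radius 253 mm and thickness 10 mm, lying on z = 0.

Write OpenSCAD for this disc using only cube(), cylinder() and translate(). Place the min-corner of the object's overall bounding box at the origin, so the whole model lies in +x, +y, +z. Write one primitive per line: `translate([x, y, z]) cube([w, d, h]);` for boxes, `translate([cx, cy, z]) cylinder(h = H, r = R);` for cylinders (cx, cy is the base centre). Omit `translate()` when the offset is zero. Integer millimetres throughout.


translate([253, 253, 0]) cylinder(h = 10, r = 253);


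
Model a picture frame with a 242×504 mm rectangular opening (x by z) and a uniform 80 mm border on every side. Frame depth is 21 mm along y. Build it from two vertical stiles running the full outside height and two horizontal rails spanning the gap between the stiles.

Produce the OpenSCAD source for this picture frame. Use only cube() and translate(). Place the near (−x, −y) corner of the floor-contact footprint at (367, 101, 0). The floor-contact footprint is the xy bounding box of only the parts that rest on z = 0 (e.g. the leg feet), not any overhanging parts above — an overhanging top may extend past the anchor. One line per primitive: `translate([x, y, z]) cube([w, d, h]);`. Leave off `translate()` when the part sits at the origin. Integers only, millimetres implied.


translate([367, 101, 0]) cube([80, 21, 664]);
translate([689, 101, 0]) cube([80, 21, 664]);
translate([447, 101, 0]) cube([242, 21, 80]);
translate([447, 101, 584]) cube([242, 21, 80]);


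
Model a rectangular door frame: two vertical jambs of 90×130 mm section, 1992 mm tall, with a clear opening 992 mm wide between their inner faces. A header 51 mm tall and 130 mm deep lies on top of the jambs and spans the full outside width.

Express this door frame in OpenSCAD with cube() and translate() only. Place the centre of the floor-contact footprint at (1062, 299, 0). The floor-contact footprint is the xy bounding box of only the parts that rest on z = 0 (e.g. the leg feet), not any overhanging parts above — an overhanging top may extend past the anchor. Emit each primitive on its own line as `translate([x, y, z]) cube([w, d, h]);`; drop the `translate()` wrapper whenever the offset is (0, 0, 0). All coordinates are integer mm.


translate([476, 234, 0]) cube([90, 130, 1992]);
translate([1558, 234, 0]) cube([90, 130, 1992]);
translate([476, 234, 1992]) cube([1172, 130, 51]);


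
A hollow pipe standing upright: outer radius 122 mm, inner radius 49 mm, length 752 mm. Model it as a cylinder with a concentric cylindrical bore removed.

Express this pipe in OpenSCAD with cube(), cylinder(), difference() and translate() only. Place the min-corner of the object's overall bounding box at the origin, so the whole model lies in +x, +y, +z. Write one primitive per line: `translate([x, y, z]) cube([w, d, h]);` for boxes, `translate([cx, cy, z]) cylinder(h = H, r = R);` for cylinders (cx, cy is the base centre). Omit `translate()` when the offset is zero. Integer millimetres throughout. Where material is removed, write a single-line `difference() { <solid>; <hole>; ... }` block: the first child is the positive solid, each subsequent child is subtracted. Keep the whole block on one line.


difference() { translate([122, 122, 0]) cylinder(h = 752, r = 122); translate([122, 122, 0]) cylinder(h = 752, r = 49); }


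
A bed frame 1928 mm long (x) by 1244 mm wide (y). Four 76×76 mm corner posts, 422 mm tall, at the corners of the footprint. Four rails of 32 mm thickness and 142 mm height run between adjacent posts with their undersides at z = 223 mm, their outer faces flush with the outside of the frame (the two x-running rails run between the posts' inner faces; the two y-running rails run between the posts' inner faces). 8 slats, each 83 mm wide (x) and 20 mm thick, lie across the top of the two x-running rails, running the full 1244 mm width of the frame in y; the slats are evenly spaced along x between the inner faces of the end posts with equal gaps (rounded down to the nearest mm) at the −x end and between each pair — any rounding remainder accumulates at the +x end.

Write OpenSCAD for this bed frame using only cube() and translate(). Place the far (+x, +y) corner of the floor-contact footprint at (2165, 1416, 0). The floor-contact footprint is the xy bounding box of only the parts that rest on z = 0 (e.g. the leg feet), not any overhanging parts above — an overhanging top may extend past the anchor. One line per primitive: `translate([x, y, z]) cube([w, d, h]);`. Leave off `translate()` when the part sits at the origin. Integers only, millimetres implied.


// slat z = rail_z + rail_h = 223 + 142 = 365
// slat gap = ⌊(1776 − 8·83) / 9⌋ = 123
translate([237, 172, 0]) cube([76, 76, 422]);
translate([237, 1340, 0]) cube([76, 76, 422]);
translate([2089, 172, 0]) cube([76, 76, 422]);
translate([2089, 1340, 0]) cube([76, 76, 422]);
translate([313, 172, 223]) cube([1776, 32, 142]);
translate([313, 1384, 223]) cube([1776, 32, 142]);
translate([237, 248, 223]) cube([32, 1092, 142]);
translate([2133, 248, 223]) cube([32, 1092, 142]);
translate([436, 172, 365]) cube([83, 1244, 20]);
translate([642, 172, 365]) cube([83, 1244, 20]);
translate([848, 172, 365]) cube([83, 1244, 20]);
translate([1054, 172, 365]) cube([83, 1244, 20]);
translate([1260, 172, 365]) cube([83, 1244, 20]);
translate([1466, 172, 365]) cube([83, 1244, 20]);
translate([1672, 172, 365]) cube([83, 1244, 20]);
translate([1878, 172, 365]) cube([83, 1244, 20]);


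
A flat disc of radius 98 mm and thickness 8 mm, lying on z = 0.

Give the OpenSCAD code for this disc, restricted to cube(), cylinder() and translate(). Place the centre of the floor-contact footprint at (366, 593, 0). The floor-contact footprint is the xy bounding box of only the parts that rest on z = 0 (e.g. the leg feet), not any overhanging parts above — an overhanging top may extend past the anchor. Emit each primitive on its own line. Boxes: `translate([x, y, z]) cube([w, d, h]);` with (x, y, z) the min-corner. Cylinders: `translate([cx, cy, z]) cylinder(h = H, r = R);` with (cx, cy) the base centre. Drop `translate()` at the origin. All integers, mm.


translate([366, 593, 0]) cylinder(h = 8, r = 98);


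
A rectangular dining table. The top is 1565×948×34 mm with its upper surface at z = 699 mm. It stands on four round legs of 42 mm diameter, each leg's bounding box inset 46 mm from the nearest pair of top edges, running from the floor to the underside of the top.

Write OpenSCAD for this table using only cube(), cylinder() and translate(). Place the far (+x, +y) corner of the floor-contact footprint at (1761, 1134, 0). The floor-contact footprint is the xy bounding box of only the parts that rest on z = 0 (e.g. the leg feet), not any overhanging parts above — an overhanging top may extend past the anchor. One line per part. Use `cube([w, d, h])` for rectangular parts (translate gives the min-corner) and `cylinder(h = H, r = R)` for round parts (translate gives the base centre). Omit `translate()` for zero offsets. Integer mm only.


translate([242, 232, 665]) cube([1565, 948, 34]);
translate([309, 299, 0]) cylinder(h = 665, r = 21);
translate([1740, 299, 0]) cylinder(h = 665, r = 21);
translate([309, 1113, 0]) cylinder(h = 665, r = 21);
translate([1740, 1113, 0]) cylinder(h = 665, r = 21);


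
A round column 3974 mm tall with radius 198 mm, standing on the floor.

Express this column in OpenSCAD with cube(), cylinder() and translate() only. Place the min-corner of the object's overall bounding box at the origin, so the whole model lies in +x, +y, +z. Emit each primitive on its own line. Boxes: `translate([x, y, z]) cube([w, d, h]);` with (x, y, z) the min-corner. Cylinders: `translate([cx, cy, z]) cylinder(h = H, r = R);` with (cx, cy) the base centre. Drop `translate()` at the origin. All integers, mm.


translate([198, 198, 0]) cylinder(h = 3974, r = 198);


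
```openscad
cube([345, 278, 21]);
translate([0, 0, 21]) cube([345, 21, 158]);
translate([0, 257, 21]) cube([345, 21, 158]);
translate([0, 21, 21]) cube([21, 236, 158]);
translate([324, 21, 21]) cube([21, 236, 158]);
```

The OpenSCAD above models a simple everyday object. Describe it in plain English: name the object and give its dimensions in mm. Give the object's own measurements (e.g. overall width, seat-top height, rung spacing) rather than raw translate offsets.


An open-topped rectangular box: outside dimensions 345×278×179 mm, with a uniform wall and base thickness of 21 mm. The base is a full 345×278 slab on the floor; four walls sit on top of the base. The front and back walls (the −y and +y sides) span the full width; the two side walls fit between them.


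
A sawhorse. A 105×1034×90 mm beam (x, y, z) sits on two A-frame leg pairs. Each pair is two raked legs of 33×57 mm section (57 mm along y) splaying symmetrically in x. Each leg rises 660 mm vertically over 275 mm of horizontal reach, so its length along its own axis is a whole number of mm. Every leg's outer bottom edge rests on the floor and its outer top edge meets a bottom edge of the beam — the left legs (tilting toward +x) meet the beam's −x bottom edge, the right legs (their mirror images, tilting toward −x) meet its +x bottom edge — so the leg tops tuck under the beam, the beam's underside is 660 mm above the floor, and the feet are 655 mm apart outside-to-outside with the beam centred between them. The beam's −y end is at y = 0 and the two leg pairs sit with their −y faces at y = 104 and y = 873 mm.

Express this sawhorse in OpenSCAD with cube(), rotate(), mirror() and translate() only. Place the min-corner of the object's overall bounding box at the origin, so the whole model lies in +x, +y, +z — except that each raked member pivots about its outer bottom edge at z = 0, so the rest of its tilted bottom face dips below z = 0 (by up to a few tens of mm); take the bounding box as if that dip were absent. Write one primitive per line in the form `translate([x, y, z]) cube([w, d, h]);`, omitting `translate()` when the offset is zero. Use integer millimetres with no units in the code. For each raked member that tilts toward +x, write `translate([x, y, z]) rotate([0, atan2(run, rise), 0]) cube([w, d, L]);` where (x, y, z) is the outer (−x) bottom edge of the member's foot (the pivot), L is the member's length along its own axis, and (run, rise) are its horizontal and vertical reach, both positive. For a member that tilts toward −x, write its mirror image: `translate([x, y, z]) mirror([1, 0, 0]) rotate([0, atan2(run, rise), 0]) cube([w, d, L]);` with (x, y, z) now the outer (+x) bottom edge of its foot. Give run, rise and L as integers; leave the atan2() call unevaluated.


translate([275, 0, 660]) cube([105, 1034, 90]);
translate([0, 104, 0]) rotate([0, atan2(275, 660), 0]) cube([33, 57, 715]);
translate([655, 104, 0]) mirror([1, 0, 0]) rotate([0, atan2(275, 660), 0]) cube([33, 57, 715]);
translate([0, 873, 0]) rotate([0, atan2(275, 660), 0]) cube([33, 57, 715]);
translate([655, 873, 0]) mirror([1, 0, 0]) rotate([0, atan2(275, 660), 0]) cube([33, 57, 715]);


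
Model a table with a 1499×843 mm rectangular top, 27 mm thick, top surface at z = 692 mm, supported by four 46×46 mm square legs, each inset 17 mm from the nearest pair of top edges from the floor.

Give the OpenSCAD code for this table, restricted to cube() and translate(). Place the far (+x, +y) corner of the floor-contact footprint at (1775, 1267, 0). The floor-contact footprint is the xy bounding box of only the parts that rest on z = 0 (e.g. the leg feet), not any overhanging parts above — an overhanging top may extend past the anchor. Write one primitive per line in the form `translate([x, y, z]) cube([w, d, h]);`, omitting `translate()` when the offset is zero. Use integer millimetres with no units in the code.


// leg_h = 692 - 27 = 665
translate([293, 441, 665]) cube([1499, 843, 27]);
translate([310, 458, 0]) cube([46, 46, 665]);
translate([1729, 458, 0]) cube([46, 46, 665]);
translate([310, 1221, 0]) cube([46, 46, 665]);
translate([1729, 1221, 0]) cube([46, 46, 665]);


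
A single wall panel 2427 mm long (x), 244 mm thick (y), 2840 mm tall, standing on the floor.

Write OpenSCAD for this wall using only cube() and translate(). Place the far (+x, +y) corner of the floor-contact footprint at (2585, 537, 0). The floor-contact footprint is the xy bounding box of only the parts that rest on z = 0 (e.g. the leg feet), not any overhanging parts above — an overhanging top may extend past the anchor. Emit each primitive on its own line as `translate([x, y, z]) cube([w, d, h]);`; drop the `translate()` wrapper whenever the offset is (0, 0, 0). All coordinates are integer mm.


translate([158, 293, 0]) cube([2427, 244, 2840]);


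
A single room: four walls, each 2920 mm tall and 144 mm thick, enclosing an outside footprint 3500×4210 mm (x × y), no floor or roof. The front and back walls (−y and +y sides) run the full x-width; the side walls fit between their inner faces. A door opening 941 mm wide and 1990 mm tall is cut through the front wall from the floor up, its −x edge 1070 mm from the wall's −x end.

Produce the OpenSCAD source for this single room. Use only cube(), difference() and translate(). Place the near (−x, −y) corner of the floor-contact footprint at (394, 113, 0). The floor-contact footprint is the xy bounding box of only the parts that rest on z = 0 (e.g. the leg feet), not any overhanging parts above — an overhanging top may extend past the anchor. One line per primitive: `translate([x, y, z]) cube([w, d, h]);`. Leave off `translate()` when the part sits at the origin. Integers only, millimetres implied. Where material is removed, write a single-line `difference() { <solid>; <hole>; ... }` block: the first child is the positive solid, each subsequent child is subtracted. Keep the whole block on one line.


difference() { translate([394, 113, 0]) cube([3500, 144, 2920]); translate([1464, 113, 0]) cube([941, 144, 1990]); }
translate([394, 4179, 0]) cube([3500, 144, 2920]);
translate([394, 257, 0]) cube([144, 3922, 2920]);
translate([3750, 257, 0]) cube([144, 3922, 2920]);


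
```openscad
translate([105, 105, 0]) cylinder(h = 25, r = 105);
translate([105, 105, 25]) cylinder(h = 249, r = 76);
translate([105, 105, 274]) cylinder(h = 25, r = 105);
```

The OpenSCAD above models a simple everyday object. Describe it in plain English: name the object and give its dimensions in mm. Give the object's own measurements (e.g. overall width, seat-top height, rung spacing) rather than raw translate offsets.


A spool: two coaxial disc flanges of radius 105 mm and thickness 25 mm, joined by a core cylinder of radius 76 mm and height 249 mm. The lower flange rests on z = 0 and the three cylinders share a vertical axis.


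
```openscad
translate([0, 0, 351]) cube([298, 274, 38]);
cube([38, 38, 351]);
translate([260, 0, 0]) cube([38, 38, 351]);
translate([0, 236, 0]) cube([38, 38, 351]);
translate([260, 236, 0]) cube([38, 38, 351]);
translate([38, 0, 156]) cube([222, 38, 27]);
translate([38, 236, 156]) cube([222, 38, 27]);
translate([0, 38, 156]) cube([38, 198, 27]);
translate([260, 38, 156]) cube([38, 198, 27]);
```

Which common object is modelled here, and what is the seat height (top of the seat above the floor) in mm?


A stool. The seat height is 389 mm.

A 298×274×38 slab at z = 351 on four corner posts — a stool. The seat top is 351 + 38 = 389 mm.
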